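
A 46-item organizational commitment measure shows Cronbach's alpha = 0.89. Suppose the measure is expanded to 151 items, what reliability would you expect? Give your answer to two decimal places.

0.96

n = 151/46 = 3.2826
r_new = (3.2826 × 0.89) / (1 + (3.2826 − 1) × 0.89)
r_new = 2.9215 / 3.0315 ≈ 0.9637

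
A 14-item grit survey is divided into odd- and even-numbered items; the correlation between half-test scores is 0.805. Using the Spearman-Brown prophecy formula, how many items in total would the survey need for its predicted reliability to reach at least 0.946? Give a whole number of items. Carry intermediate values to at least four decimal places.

Corrected full-test reliability: r_full = 2 × 0.805 / (1 + 0.805) ≈ 0.8920
n = r_tgt(1 − r_full) / [r_full(1 − r_tgt)] = 0.946 × 0.1080 / (0.8920 × 0.054) ≈ 2.1211
Required items = 2.1211 × 14 = 29.70, so 30 items.

30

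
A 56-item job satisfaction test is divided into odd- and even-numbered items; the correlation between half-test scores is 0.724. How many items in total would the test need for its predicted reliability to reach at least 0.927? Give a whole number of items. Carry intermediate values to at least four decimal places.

136

r_full = 2(0.724)/(1 + 0.724) = 0.8399
n = r_tgt(1 − r_full) / [r_full(1 − r_tgt)] = 0.927 × 0.1601 / (0.8399 × 0.073) ≈ 2.4206
Items = 2.4206 × 56 ≈ 135.55 → 136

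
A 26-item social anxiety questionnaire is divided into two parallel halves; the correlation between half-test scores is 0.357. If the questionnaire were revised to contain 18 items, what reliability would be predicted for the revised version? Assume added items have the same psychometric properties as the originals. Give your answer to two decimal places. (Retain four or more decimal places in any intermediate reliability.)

Spearman-Brown correction (n = 2): r_full = 2·0.357/(1 + 0.357) = 0.5262
Then adjust to 18 items: n = 18/26 = 0.6923
r_new = n·r_full / (1 + (n − 1)·r_full) = 0.3643 / 0.8381 ≈ 0.4347

0.43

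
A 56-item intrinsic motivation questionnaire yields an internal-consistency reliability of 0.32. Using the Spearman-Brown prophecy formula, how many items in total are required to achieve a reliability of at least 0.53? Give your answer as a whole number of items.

135

n = 0.53 × (1 − 0.32) / [ 0.32 × (1 − 0.53) ]
  = 0.3604 / 0.1504 = 2.3963
So the test needs 2.3963 × 56 ≈ 134.19 items; rounding up, 135.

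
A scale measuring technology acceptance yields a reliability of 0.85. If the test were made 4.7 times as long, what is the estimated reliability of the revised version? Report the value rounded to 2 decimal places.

r_new = 4.7·0.85 / [1 + (4.7 − 1)·0.85]
     = 3.9950 / 4.1450 = 0.9638

0.96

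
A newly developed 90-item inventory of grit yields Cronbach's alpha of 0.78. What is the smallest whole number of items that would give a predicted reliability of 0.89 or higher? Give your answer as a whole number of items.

Rearranging the Spearman-Brown formula for n,
n = r*(1 − r) / [ r (1 − r*) ]
n = 0.89 × (1 − 0.78) / [ 0.78 × (1 − 0.89) ]
  = 0.1958 / 0.0858 = 2.2821
So the test needs 2.2821 × 90 ≈ 205.39 items; rounding up, 206.

206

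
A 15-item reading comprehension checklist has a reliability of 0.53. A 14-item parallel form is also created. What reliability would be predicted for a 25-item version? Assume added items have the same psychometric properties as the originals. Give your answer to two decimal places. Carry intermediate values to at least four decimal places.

0.65

Only the ratio of lengths matters: n = 25/15 = 1.6667
r_{25} = n·r / (1 + (n − 1)·r) = 0.8834 / 1.3534 ≈ 0.6527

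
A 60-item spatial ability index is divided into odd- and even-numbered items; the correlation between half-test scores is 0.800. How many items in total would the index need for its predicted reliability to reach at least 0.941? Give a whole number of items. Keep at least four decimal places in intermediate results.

Corrected full-test reliability: r_full = 2 × 0.800 / (1 + 0.800) ≈ 0.8889
Solve Spearman-Brown for n: n = 0.941(1 − 0.8889) / [0.8889(1 − 0.941)] = 1.9934
Items = 1.9934 × 60 ≈ 119.60 → 120

120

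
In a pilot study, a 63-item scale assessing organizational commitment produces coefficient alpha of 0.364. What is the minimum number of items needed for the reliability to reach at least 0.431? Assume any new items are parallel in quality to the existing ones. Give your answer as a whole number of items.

84

n = 0.431 × (1 − 0.364) / [ 0.364 × (1 − 0.431) ]
  = 0.274116 / 0.207116 = 1.3235
1.3235 × 63 = 83.38 → 84 items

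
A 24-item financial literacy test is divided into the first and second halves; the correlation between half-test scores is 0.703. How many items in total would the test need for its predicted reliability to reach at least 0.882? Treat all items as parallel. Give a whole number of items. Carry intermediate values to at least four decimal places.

38

r_full = 2(0.703)/(1 + 0.703) = 0.8256
Solve Spearman-Brown for n: n = 0.882(1 − 0.8256) / [0.8256(1 − 0.882)] = 1.5789
Required items = 1.5789 × 24 = 37.89, so 38 items.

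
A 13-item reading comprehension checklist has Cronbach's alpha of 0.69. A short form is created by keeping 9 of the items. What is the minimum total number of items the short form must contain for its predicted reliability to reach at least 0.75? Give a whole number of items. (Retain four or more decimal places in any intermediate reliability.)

18

First, r for the 9-item form: n = 9/13 = 0.6923, so r_9 = 0.6923·0.69/(1 + (0.6923 − 1)·0.69) = 0.6064
Length factor from the short form to reach 0.75: n' = 0.75(1 − 0.6064) / [0.6064(1 − 0.75)] ≈ 1.9472
Items = 1.9472 × 9 ≈ 17.52 → 18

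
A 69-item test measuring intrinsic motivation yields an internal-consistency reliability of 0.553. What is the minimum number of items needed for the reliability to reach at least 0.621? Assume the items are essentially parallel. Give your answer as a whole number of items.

92

Rearranging the Spearman-Brown formula for n,
n = r_target (1 − r_old) / [ r_old (1 − r_target) ]
n = 0.621(1 − 0.553) / [0.553(1 − 0.621)]
n = 0.277587 / 0.209587 ≈ 1.3244
1.3244 × 69 = 91.38 → 92 items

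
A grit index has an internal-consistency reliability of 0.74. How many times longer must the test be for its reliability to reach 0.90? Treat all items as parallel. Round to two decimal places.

n = 0.90 × (1 − 0.74) / [ 0.74 × (1 − 0.90) ]
  = 0.2340 / 0.0740 = 3.1622

3.16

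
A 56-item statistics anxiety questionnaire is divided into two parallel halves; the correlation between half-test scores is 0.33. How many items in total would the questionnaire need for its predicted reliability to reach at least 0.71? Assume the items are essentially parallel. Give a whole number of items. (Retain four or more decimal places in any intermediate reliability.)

140

Corrected full-test reliability: r_full = 2 × 0.33 / (1 + 0.33) ≈ 0.4962
Solve Spearman-Brown for n: n = 0.71(1 − 0.4962) / [0.4962(1 − 0.71)] = 2.4858
Required items = 2.4858 × 56 = 139.20, so 140 items.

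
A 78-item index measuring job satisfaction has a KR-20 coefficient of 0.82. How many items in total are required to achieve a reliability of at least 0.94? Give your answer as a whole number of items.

269

n = 0.94 × (1 − 0.82) / [ 0.82 × (1 − 0.94) ]
  = 0.1692 / 0.0492 = 3.4390
3.4390 × 78 = 268.24 → 269 items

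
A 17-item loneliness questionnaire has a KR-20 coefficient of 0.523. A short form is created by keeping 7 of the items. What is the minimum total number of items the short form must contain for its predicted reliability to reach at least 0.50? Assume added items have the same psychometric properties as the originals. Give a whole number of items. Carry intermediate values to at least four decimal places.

Short-form reliability: n = 7/17 = 0.4118; r_7 = n·r/(1+(n−1)r) ≈ 0.3111
Then solve for n' with r_old = 0.3111, r_target = 0.50: n' = 0.50(1 − 0.3111)/[0.3111(1 − 0.50)] = 2.2144
Items = 2.2144 × 7 ≈ 15.50 → 16

16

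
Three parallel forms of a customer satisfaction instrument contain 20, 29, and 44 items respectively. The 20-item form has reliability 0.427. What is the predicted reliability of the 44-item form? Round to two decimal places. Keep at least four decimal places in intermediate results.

0.62

Only the ratio of lengths matters: n = 44/20 = 2.2000
r_{44} = n·r / (1 + (n − 1)·r) = 0.9394 / 1.5124 ≈ 0.6211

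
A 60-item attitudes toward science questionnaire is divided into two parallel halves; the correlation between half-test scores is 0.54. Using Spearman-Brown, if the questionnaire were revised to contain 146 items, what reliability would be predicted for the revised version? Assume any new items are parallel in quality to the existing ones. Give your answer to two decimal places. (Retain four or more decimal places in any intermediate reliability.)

First correct the split-half correlation to full-test reliability: r_full = 2 × 0.54 / (1 + 0.54) ≈ 0.7013
Then adjust to 146 items: n = 146/60 = 2.4333
r_new = n·r_full / (1 + (n − 1)·r_full) = 1.7065 / 2.0052 ≈ 0.8510

0.85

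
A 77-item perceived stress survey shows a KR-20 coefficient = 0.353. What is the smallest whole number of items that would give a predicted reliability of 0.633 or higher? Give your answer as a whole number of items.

n = [0.633 × 0.647] / [0.353 × 0.367]
  = 0.409551 / 0.129551 = 3.1613
3.1613 × 77 = 243.42 → 244 items

244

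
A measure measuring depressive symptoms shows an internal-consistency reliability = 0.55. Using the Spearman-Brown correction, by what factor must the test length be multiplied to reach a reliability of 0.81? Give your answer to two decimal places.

n = 0.81(1 − 0.55) / [0.55(1 − 0.81)]
n = 0.3645 / 0.1045 ≈ 3.4880

3.49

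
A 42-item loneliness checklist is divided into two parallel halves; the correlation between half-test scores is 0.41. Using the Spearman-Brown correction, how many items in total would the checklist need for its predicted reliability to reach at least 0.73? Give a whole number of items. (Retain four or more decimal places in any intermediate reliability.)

82

Corrected full-test reliability: r_full = 2 × 0.41 / (1 + 0.41) ≈ 0.5816
n = r_tgt(1 − r_full) / [r_full(1 − r_tgt)] = 0.73 × 0.4184 / (0.5816 × 0.27) ≈ 1.9450
Required items = 1.9450 × 42 = 81.69, so 82 items.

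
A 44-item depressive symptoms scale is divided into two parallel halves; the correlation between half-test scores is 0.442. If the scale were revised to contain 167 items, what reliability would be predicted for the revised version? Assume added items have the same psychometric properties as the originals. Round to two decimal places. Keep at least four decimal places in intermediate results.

0.86

Full-test reliability from the split-half r: r_full = 2(0.442)/(1 + 0.442) = 0.6130
Length factor from 44 to 167 items: n = 167/44 = 3.7955
r_new = n·r_full / (1 + (n − 1)·r_full) = 2.3266 / 2.7136 ≈ 0.8574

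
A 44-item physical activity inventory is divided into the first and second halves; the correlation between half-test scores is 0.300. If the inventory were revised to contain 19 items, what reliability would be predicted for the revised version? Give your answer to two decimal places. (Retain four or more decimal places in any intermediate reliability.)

0.27

First correct the split-half correlation to full-test reliability: r_full = 2 × 0.300 / (1 + 0.300) ≈ 0.4615
Length factor from 44 to 19 items: n = 19/44 = 0.4318
r_new = n·r_full / (1 + (n − 1)·r_full) = 0.1993 / 0.7378 ≈ 0.2701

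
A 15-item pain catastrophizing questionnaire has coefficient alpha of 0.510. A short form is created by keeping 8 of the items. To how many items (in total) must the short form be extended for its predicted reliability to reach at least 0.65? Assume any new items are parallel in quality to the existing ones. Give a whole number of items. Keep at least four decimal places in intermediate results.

Short-form reliability: n = 8/15 = 0.5333; r_8 = n·r/(1+(n−1)r) ≈ 0.3569
Then solve for n' with r_old = 0.3569, r_target = 0.65: n' = 0.65(1 − 0.3569)/[0.3569(1 − 0.65)] = 3.3464
Total items = 3.3464 × 8 = 26.77, rounded up to 27.

27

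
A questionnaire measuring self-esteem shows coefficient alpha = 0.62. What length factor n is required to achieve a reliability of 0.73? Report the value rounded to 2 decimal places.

Spearman-Brown solved for the length factor n:
n = r_target (1 − r_old) / [ r_old (1 − r_target) ]
n = [0.73 × 0.38] / [0.62 × 0.27]
  = 0.2774 / 0.1674 = 1.6571

1.66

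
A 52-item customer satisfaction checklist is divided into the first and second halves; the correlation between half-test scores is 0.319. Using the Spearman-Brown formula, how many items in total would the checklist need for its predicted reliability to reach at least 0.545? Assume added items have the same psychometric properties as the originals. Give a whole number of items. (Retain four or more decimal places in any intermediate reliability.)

67

r_full = 2(0.319)/(1 + 0.319) = 0.4837
n = r_tgt(1 − r_full) / [r_full(1 − r_tgt)] = 0.545 × 0.5163 / (0.4837 × 0.455) ≈ 1.2785
Items = 1.2785 × 52 ≈ 66.48 → 67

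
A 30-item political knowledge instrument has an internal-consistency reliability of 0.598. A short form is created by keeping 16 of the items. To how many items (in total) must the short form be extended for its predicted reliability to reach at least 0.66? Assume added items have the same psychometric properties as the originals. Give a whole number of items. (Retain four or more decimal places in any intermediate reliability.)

First, r for the 16-item form: n = 16/30 = 0.5333, so r_16 = 0.5333·0.598/(1 + (0.5333 − 1)·0.598) = 0.4424
Then solve for n' with r_old = 0.4424, r_target = 0.66: n' = 0.66(1 − 0.4424)/[0.4424(1 − 0.66)] = 2.4467
Total items = 2.4467 × 16 = 39.15, rounded up to 40.

40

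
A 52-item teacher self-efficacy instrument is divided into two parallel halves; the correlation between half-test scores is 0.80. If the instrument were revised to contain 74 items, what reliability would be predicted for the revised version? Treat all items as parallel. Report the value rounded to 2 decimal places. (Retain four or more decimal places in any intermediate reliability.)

First correct the split-half correlation to full-test reliability: r_full = 2 × 0.80 / (1 + 0.80) ≈ 0.8889
Then adjust to 74 items: n = 74/52 = 1.4231
r_new = n·r_full / (1 + (n − 1)·r_full) = 1.2650 / 1.3761 ≈ 0.9193

0.92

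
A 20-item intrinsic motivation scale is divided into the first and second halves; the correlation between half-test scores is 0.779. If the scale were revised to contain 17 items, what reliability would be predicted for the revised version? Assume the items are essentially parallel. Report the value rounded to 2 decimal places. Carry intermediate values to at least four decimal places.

Spearman-Brown correction (n = 2): r_full = 2·0.779/(1 + 0.779) = 0.8758
Length factor from 20 to 17 items: n = 17/20 = 0.8500
r_new = n·r_full / (1 + (n − 1)·r_full) = 0.7444 / 0.8686 ≈ 0.8570

0.86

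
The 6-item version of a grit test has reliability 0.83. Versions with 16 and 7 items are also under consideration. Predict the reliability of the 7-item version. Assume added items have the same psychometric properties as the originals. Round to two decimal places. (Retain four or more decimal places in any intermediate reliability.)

The 16-item form is not needed; work directly from the 6-item form with n = 7/6 = 1.1667.
r_{7} = n·r / (1 + (n − 1)·r) = 0.9684 / 1.1384 ≈ 0.8507

0.85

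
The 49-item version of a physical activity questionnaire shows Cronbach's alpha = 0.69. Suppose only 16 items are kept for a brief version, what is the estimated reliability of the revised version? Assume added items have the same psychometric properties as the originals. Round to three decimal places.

0.421

Length ratio n = 16/49 = 0.3265
Apply the Spearman-Brown prophecy formula, r' = nr / [1 + (n − 1)r]:
r_new = (0.3265 × 0.69) / (1 + (0.3265 − 1) × 0.69)
r_new = 0.2253 / 0.5353 ≈ 0.4209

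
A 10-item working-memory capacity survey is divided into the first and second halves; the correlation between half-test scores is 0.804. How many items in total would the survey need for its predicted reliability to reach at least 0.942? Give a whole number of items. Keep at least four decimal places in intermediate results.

Corrected full-test reliability: r_full = 2 × 0.804 / (1 + 0.804) ≈ 0.8914
n = r_tgt(1 − r_full) / [r_full(1 − r_tgt)] = 0.942 × 0.1086 / (0.8914 × 0.058) ≈ 1.9787
Required items = 1.9787 × 10 = 19.79, so 20 items.

20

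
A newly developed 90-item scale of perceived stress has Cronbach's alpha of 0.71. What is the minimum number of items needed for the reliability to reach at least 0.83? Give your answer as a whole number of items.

Rearranging the Spearman-Brown formula for n,
n = r*(1 − r) / [ r (1 − r*) ]
n = 0.83 × (1 − 0.71) / [ 0.71 × (1 − 0.83) ]
  = 0.2407 / 0.1207 = 1.9942
1.9942 × 90 = 179.48 → 180 items

180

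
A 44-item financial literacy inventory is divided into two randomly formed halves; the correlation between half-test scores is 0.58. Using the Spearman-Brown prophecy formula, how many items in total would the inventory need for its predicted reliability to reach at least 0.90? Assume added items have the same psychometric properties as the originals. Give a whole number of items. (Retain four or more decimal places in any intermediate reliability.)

Corrected full-test reliability: r_full = 2 × 0.58 / (1 + 0.58) ≈ 0.7342
Solve Spearman-Brown for n: n = 0.90(1 − 0.7342) / [0.7342(1 − 0.90)] = 3.2582
Required items = 3.2582 × 44 = 143.36, so 144 items.

144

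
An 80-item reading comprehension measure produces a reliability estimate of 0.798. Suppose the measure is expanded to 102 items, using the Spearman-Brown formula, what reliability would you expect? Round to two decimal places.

0.83

Length ratio n = 102/80 = 1.275
By Spearman-Brown, r_new = n r / (1 + (n − 1) r).
r_new = 1.275·0.798 / [1 + (1.275 − 1)·0.798]
r_new = 1.0174 / 1.2194 ≈ 0.8343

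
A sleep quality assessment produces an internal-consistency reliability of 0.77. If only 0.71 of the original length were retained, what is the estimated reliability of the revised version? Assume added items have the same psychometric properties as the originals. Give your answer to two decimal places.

Spearman-Brown: r_new = n·r / (1 + (n − 1)·r)
r_new = (0.71 × 0.77) / (1 + (0.71 − 1) × 0.77)
     = 0.5467 / 0.7767 = 0.7039

0.70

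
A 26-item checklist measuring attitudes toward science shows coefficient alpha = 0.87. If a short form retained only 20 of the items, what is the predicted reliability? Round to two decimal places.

The new length is 20/26 = 0.7692 times the old.
Spearman-Brown: r_new = n·r / (1 + (n − 1)·r)
r_new = 0.7692·0.87 / [1 + (0.7692 − 1)·0.87]
r_new = 0.6692 / 0.7992 ≈ 0.8373

0.84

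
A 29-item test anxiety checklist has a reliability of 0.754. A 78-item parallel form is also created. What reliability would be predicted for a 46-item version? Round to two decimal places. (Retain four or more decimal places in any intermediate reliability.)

Only the ratio of lengths matters: n = 46/29 = 1.5862
r_{46} = n·r / (1 + (n − 1)·r) = 1.1960 / 1.4420 ≈ 0.8294

0.83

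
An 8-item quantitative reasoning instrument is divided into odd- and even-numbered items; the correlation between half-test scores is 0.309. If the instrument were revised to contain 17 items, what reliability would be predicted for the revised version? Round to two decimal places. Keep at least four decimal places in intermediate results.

0.66

Spearman-Brown correction (n = 2): r_full = 2·0.309/(1 + 0.309) = 0.4721
Length factor from 8 to 17 items: n = 17/8 = 2.1250
r_new = n·r_full / (1 + (n − 1)·r_full) = 1.0032 / 1.5311 ≈ 0.6552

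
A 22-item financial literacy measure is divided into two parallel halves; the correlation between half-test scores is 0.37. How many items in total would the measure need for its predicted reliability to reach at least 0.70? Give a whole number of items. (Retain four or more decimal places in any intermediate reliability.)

44

r_full = 2(0.37)/(1 + 0.37) = 0.5401
n = r_tgt(1 − r_full) / [r_full(1 − r_tgt)] = 0.70 × 0.4599 / (0.5401 × 0.30) ≈ 1.9869
Required items = 1.9869 × 22 = 43.71, so 44 items.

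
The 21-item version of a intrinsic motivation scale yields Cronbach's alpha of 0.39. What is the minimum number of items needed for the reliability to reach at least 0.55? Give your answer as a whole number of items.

41

n = 0.55 × (1 − 0.39) / [ 0.39 × (1 − 0.55) ]
n = 0.3355 / 0.1755 ≈ 1.9117
Items needed = n × 21 = 1.9117 × 21 ≈ 40.15 → round up to 41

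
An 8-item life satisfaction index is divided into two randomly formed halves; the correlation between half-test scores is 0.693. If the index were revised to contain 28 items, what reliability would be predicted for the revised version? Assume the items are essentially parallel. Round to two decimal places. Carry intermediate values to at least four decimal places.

0.94

Spearman-Brown correction (n = 2): r_full = 2·0.693/(1 + 0.693) = 0.8187
Length factor from 8 to 28 items: n = 28/8 = 3.5000
r_new = n·r_full / (1 + (n − 1)·r_full) = 2.8655 / 3.0467 ≈ 0.9405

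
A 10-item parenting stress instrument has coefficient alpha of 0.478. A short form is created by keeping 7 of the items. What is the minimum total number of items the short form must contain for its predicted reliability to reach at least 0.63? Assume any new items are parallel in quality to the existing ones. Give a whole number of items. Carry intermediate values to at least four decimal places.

Short-form reliability: n = 7/10 = 0.7000; r_7 = n·r/(1+(n−1)r) ≈ 0.3906
Then solve for n' with r_old = 0.3906, r_target = 0.63: n' = 0.63(1 − 0.3906)/[0.3906(1 − 0.63)] = 2.6565
Items = 2.6565 × 7 ≈ 18.60 → 19

19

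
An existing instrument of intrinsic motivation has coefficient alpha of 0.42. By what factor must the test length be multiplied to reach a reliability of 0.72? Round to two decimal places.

3.55

n = [0.72 × 0.58] / [0.42 × 0.28]
n = 0.4176 / 0.1176 ≈ 3.5510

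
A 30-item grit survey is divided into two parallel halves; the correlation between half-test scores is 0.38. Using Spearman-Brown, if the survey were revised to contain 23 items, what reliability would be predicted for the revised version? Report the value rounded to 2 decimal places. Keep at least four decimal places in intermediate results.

Spearman-Brown correction (n = 2): r_full = 2·0.38/(1 + 0.38) = 0.5507
Length factor from 30 to 23 items: n = 23/30 = 0.7667
r_new = n·r_full / (1 + (n − 1)·r_full) = 0.4222 / 0.8715 ≈ 0.4845

0.48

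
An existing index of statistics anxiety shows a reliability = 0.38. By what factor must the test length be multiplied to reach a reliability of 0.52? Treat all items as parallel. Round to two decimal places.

1.77

Invert Spearman-Brown to solve for n:
n = r_target (1 − r_old) / [ r_old (1 − r_target) ]
n = [0.52 × 0.62] / [0.38 × 0.48]
  = 0.3224 / 0.1824 = 1.7675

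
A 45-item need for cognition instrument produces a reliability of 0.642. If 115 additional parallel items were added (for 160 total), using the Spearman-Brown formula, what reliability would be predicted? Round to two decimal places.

0.86

Length ratio n = 160/45 = 3.5556
r_new = 3.5556·0.642 / [1 + (3.5556 − 1)·0.642]
     = 2.2827 / 2.6407 = 0.8644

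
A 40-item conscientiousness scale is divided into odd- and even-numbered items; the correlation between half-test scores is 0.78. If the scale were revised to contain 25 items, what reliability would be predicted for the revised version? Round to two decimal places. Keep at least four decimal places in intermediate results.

0.82

First correct the split-half correlation to full-test reliability: r_full = 2 × 0.78 / (1 + 0.78) ≈ 0.8764
Length factor from 40 to 25 items: n = 25/40 = 0.6250
r_new = n·r_full / (1 + (n − 1)·r_full) = 0.5477 / 0.6714 ≈ 0.8158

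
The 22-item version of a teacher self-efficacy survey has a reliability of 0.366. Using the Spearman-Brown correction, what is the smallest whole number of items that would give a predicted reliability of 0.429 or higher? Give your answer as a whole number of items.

29

Rearranging the Spearman-Brown formula for n,
n = r_target (1 − r_old) / [ r_old (1 − r_target) ]
n = [0.429 × 0.634] / [0.366 × 0.571]
n = 0.271986 / 0.208986 ≈ 1.3015
1.3015 × 22 = 28.63 → 29 items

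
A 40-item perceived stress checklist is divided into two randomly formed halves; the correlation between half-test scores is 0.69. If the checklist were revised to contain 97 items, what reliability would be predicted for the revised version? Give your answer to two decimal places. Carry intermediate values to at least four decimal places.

First correct the split-half correlation to full-test reliability: r_full = 2 × 0.69 / (1 + 0.69) ≈ 0.8166
Then adjust to 97 items: n = 97/40 = 2.4250
r_new = n·r_full / (1 + (n − 1)·r_full) = 1.9803 / 2.1637 ≈ 0.9152

0.92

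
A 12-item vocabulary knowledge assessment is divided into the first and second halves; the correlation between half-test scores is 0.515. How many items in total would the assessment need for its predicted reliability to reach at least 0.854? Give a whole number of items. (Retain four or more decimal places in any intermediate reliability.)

34

r_full = 2(0.515)/(1 + 0.515) = 0.6799
n = r_tgt(1 − r_full) / [r_full(1 − r_tgt)] = 0.854 × 0.3201 / (0.6799 × 0.146) ≈ 2.7539
Items = 2.7539 × 12 ≈ 33.05 → 34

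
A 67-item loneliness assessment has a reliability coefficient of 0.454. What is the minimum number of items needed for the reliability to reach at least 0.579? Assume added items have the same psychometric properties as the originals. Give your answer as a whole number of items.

Invert Spearman-Brown to solve for n:
n = r_target (1 − r_old) / [ r_old (1 − r_target) ]
n = [0.579 × 0.546] / [0.454 × 0.421]
n = 0.316134 / 0.191134 ≈ 1.6540
So the test needs 1.6540 × 67 ≈ 110.82 items; rounding up, 111.

111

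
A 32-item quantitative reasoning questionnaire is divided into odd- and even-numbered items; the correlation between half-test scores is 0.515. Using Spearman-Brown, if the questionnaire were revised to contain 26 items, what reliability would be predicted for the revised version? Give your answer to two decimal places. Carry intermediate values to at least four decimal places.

Full-test reliability from the split-half r: r_full = 2(0.515)/(1 + 0.515) = 0.6799
Length factor from 32 to 26 items: n = 26/32 = 0.8125
r_new = n·r_full / (1 + (n − 1)·r_full) = 0.5524 / 0.8725 ≈ 0.6331

0.63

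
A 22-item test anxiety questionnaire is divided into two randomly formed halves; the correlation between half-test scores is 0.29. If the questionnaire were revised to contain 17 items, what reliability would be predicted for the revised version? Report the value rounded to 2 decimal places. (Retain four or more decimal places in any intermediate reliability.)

Full-test reliability from the split-half r: r_full = 2(0.29)/(1 + 0.29) = 0.4496
Length factor from 22 to 17 items: n = 17/22 = 0.7727
r_new = n·r_full / (1 + (n − 1)·r_full) = 0.3474 / 0.8978 ≈ 0.3869

0.39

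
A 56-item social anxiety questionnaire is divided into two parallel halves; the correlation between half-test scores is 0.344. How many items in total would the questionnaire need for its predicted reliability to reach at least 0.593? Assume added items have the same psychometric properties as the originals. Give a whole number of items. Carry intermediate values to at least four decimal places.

Corrected full-test reliability: r_full = 2 × 0.344 / (1 + 0.344) ≈ 0.5119
n = r_tgt(1 − r_full) / [r_full(1 − r_tgt)] = 0.593 × 0.4881 / (0.5119 × 0.407) ≈ 1.3893
Required items = 1.3893 × 56 = 77.80, so 78 items.

78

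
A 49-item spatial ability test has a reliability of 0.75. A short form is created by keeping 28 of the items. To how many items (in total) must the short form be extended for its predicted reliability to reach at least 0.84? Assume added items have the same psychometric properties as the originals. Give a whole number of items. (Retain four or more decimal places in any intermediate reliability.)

Short-form reliability: n = 28/49 = 0.5714; r_28 = n·r/(1+(n−1)r) ≈ 0.6316
Length factor from the short form to reach 0.84: n' = 0.84(1 − 0.6316) / [0.6316(1 − 0.84)] ≈ 3.0622
Total items = 3.0622 × 28 = 85.74, rounded up to 86.

86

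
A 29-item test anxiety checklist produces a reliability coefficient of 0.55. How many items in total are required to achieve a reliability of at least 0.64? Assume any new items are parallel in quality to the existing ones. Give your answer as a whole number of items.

43

Spearman-Brown solved for the length factor n:
n = r*(1 − r) / [ r (1 − r*) ]
n = 0.64(1 − 0.55) / [0.55(1 − 0.64)]
  = 0.2880 / 0.1980 = 1.4545
So the test needs 1.4545 × 29 ≈ 42.18 items; rounding up, 43.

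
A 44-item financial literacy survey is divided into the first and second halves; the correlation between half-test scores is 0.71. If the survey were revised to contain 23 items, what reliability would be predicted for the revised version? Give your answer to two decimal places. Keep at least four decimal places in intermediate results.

0.72

Full-test reliability from the split-half r: r_full = 2(0.71)/(1 + 0.71) = 0.8304
Then adjust to 23 items: n = 23/44 = 0.5227
r_new = n·r_full / (1 + (n − 1)·r_full) = 0.4341 / 0.6037 ≈ 0.7191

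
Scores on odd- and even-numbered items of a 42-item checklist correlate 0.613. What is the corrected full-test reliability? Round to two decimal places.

Apply the Spearman-Brown correction with n = 2:
r_full = 2r_hh / (1 + r_hh) = 2 × 0.613 / (1 + 0.613)
r_full = 1.2260 / 1.6130 ≈ 0.7601

0.76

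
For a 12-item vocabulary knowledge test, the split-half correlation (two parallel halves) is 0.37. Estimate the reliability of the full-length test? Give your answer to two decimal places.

0.54

r_full = 2r_hh / (1 + r_hh) = 2 × 0.37 / (1 + 0.37)
r_full = 0.7400 / 1.3700 ≈ 0.5401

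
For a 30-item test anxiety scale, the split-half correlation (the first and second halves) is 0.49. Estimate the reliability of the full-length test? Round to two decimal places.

0.66

The full test is twice the length of either half (n = 2).
r_full = 2(0.49) / (1 + 0.49)
r_full = 0.9800 / 1.4900 ≈ 0.6577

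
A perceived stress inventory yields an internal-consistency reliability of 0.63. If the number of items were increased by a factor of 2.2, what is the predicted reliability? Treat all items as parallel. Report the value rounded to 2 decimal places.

Spearman-Brown: r_new = n·r / (1 + (n − 1)·r)
r_new = (2.2 × 0.63) / (1 + (2.2 − 1) × 0.63)
r_new = 1.3860 / 1.7560 ≈ 0.7893

0.79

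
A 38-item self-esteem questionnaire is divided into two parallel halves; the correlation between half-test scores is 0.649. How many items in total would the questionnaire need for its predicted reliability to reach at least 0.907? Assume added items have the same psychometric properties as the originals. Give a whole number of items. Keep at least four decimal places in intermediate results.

101

r_full = 2(0.649)/(1 + 0.649) = 0.7871
n = r_tgt(1 − r_full) / [r_full(1 − r_tgt)] = 0.907 × 0.2129 / (0.7871 × 0.093) ≈ 2.6380
Required items = 2.6380 × 38 = 100.24, so 101 items.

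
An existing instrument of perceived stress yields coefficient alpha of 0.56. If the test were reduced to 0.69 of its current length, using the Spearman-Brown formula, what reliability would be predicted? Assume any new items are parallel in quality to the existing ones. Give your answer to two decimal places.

0.47

Apply the Spearman-Brown prophecy formula, r' = nr / [1 + (n − 1)r]:
r_new = 0.69·0.56 / [1 + (0.69 − 1)·0.56]
     = 0.3864 / 0.8264 = 0.4676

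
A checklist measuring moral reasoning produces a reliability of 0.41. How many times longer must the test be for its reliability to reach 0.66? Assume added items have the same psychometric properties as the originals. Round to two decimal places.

Rearranging the Spearman-Brown formula for n,
n = r*(1 − r) / [ r (1 − r*) ]
n = 0.66(1 − 0.41) / [0.41(1 − 0.66)]
  = 0.3894 / 0.1394 = 2.7934

2.79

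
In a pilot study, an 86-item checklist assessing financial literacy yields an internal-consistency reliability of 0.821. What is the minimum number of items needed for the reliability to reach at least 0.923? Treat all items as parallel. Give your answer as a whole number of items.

Invert Spearman-Brown to solve for n:
n = r_target (1 − r_old) / [ r_old (1 − r_target) ]
n = [0.923 × 0.179] / [0.821 × 0.077]
n = 0.165217 / 0.063217 ≈ 2.6135
2.6135 × 86 = 224.76 → 225 items

225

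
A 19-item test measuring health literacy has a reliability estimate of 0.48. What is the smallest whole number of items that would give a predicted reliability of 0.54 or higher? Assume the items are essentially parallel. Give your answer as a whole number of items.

25

Rearranging the Spearman-Brown formula for n,
n = r*(1 − r) / [ r (1 − r*) ]
n = [0.54 × 0.52] / [0.48 × 0.46]
n = 0.2808 / 0.2208 ≈ 1.2717
1.2717 × 19 = 24.16 → 25 items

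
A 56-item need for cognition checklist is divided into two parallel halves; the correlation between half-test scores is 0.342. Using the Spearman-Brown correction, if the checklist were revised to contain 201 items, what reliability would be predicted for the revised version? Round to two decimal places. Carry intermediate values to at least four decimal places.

Spearman-Brown correction (n = 2): r_full = 2·0.342/(1 + 0.342) = 0.5097
Length factor from 56 to 201 items: n = 201/56 = 3.5893
r_new = n·r_full / (1 + (n − 1)·r_full) = 1.8295 / 2.3198 ≈ 0.7886

0.79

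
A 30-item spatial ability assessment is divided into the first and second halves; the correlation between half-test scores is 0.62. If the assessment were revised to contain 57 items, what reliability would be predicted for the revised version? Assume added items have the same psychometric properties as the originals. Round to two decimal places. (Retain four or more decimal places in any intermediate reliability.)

Full-test reliability from the split-half r: r_full = 2(0.62)/(1 + 0.62) = 0.7654
Then adjust to 57 items: n = 57/30 = 1.9000
r_new = n·r_full / (1 + (n − 1)·r_full) = 1.4543 / 1.6889 ≈ 0.8611

0.86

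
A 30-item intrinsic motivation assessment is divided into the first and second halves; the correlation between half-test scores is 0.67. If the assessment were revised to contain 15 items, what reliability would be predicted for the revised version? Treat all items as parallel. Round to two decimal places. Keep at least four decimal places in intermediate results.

Full-test reliability from the split-half r: r_full = 2(0.67)/(1 + 0.67) = 0.8024
Length factor from 30 to 15 items: n = 15/30 = 0.5000
r_new = n·r_full / (1 + (n − 1)·r_full) = 0.4012 / 0.5988 ≈ 0.6700

0.67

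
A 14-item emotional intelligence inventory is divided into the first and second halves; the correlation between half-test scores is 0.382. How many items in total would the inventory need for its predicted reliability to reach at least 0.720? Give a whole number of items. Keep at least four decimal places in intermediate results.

30

Corrected full-test reliability: r_full = 2 × 0.382 / (1 + 0.382) ≈ 0.5528
n = r_tgt(1 − r_full) / [r_full(1 − r_tgt)] = 0.720 × 0.4472 / (0.5528 × 0.280) ≈ 2.0802
Required items = 2.0802 × 14 = 29.12, so 30 items.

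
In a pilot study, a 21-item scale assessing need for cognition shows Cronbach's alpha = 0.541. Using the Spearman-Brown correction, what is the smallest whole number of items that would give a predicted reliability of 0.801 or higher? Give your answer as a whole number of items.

n = [0.801 × 0.459] / [0.541 × 0.199]
  = 0.367659 / 0.107659 = 3.4150
3.4150 × 21 = 71.72 → 72 items

72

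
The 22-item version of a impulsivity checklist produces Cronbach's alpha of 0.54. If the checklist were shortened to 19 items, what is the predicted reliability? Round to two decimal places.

Length ratio n = 19/22 = 0.8636
r_new = 0.8636·0.54 / [1 + (0.8636 − 1)·0.54]
r_new = 0.4663 / 0.9263 ≈ 0.5034

0.50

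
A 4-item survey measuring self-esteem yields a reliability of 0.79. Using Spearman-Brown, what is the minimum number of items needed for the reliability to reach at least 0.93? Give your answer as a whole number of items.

15

n = 0.93 × (1 − 0.79) / [ 0.79 × (1 − 0.93) ]
  = 0.1953 / 0.0553 = 3.5316
3.5316 × 4 = 14.13 → 15 items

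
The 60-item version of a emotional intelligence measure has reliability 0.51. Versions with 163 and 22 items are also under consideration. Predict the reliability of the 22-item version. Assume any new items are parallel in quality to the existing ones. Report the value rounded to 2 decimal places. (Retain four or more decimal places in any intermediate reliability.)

The 163-item form is not needed; work directly from the 60-item form with n = 22/60 = 0.3667.
r_{22} = n·r / (1 + (n − 1)·r) = 0.1870 / 0.6770 ≈ 0.2762

0.28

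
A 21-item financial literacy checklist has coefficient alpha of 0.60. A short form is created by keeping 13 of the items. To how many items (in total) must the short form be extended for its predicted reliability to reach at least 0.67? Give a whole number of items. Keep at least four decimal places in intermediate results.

First, r for the 13-item form: n = 13/21 = 0.6190, so r_13 = 0.6190·0.60/(1 + (0.6190 − 1)·0.60) = 0.4815
Length factor from the short form to reach 0.67: n' = 0.67(1 − 0.4815) / [0.4815(1 − 0.67)] ≈ 2.1863
Total items = 2.1863 × 13 = 28.42, rounded up to 29.

29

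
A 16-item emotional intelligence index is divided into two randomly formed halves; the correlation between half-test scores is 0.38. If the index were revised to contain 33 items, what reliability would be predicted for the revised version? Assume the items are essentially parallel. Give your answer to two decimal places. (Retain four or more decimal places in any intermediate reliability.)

Full-test reliability from the split-half r: r_full = 2(0.38)/(1 + 0.38) = 0.5507
Then adjust to 33 items: n = 33/16 = 2.0625
r_new = n·r_full / (1 + (n − 1)·r_full) = 1.1358 / 1.5851 ≈ 0.7165

0.72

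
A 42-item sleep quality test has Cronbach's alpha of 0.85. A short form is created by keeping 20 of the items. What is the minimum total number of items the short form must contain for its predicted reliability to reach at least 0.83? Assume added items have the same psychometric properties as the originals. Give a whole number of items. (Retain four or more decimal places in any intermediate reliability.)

37

First, r for the 20-item form: n = 20/42 = 0.4762, so r_20 = 0.4762·0.85/(1 + (0.4762 − 1)·0.85) = 0.7296
Length factor from the short form to reach 0.83: n' = 0.83(1 − 0.7296) / [0.7296(1 − 0.83)] ≈ 1.8095
Items = 1.8095 × 20 ≈ 36.19 → 37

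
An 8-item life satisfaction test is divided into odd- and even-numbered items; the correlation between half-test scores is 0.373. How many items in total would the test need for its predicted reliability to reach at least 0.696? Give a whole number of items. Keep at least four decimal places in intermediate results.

r_full = 2(0.373)/(1 + 0.373) = 0.5433
Solve Spearman-Brown for n: n = 0.696(1 − 0.5433) / [0.5433(1 − 0.696)] = 1.9245
Required items = 1.9245 × 8 = 15.40, so 16 items.

16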